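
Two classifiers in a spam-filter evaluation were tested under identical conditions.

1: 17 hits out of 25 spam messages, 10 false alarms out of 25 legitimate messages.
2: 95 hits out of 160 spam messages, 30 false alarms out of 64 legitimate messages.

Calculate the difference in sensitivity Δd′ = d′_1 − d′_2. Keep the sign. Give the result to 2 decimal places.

Δd′ = 0.41

1: z(0.6800) = 0.468, z(0.4000) = -0.253, d' = 0.721
2: z(0.5938) = 0.237, z(0.4688) = -0.078, d' = 0.315
Δd' = d'_1 − d'_2 = 0.721 − 0.315 = 0.406
1 has the higher sensitivity.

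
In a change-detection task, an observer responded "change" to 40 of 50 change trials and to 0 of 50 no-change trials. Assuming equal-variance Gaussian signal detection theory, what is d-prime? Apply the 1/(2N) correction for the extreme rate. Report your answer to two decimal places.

d-prime = 3.17

The false-alarm rate is 0/50 = 0, so apply the 1/(2N) correction: FA → 1/(2·50) = 0.01000.
z(H) = z(0.80000) = 0.842
z(FA) = z(0.01000) = -2.326
d' = 0.842 − (-2.326) = 3.168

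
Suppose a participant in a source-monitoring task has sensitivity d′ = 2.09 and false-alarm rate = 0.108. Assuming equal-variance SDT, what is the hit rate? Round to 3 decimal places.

hit rate = 0.803

z(false-alarm rate) = z(0.108) = -1.2372
z(H) = z(FA) + d' = -1.2372 + 2.09 = 0.8528
hit rate = Φ(0.8528) = 0.8031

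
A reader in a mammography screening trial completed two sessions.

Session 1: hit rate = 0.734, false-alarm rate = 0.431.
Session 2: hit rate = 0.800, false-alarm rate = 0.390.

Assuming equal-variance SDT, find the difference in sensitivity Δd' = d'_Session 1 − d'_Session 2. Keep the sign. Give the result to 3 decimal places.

Δd' = -0.322

Session 1: z(0.734) = 0.6250, z(0.431) = -0.1738, d' = 0.7988
Session 2: z(0.800) = 0.8416, z(0.390) = -0.2793, d' = 1.1209
Δd' = d'_Session 1 − d'_Session 2 = 0.7988 − 1.1209 = -0.3221
Session 2 has the higher sensitivity.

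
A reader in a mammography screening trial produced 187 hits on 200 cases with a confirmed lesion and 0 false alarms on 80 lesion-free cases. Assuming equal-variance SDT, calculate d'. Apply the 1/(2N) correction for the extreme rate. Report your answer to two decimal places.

d' = 4.01

The false-alarm rate is 0/80 = 0, so apply the 1/(2N) correction: FA → 1/(2·80) = 0.00625.
z(H) = z(0.93500) = 1.514
z(FA) = z(0.00625) = -2.498
d' = 1.514 − (-2.498) = 4.012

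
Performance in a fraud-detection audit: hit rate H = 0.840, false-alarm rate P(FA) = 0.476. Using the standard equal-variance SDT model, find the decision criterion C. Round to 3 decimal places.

C = -0.467

Φ⁻¹(H) = Φ⁻¹(0.840) = 0.9945
Φ⁻¹(FA) = Φ⁻¹(0.476) = -0.0602
c = −½·[z(H) + z(FA)] = −0.5 × (0.9945 + (-0.0602)) = -0.46715
c < 0: the analyst has a liberal response bias.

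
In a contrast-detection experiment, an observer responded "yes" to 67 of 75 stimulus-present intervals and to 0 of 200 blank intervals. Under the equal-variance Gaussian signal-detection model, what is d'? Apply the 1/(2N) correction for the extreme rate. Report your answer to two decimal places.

d' = 4.05

The false-alarm rate is 0/200 = 0, so apply the 1/(2N) correction: FA → 1/(2·200) = 0.00250.
z(H) = z(0.89333) = 1.244
z(FA) = z(0.00250) = -2.807
d' = 1.244 − (-2.807) = 4.051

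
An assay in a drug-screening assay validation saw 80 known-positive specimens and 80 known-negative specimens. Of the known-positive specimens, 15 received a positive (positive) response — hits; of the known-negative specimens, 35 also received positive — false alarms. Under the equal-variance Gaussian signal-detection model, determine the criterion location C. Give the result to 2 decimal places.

H = 15/80 = 0.1875
FA = 35/80 = 0.4375
Φ⁻¹(H) = Φ⁻¹(0.1875) = -0.887
Φ⁻¹(FA) = Φ⁻¹(0.4375) = -0.157
c = −½·[z(H) + z(FA)] = −0.5 × (-0.887 + (-0.157)) = 0.522

C = 0.52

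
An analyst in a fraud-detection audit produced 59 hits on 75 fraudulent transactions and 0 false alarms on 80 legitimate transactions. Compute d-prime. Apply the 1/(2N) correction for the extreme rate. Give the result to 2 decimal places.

The false-alarm rate is 0/80 = 0, so apply the 1/(2N) correction: FA → 1/(2·80) = 0.00625.
z(H) = z(0.78667) = 0.795
z(FA) = z(0.00625) = -2.498
d' = 0.795 − (-2.498) = 3.293

d-prime = 3.29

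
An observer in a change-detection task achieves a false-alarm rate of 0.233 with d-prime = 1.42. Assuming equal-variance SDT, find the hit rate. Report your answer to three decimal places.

z(false-alarm rate) = z(0.233) = -0.7290
z(H) = z(FA) + d' = -0.7290 + 1.42 = 0.6910
hit rate = Φ(0.6910) = 0.7552

hit rate = 0.755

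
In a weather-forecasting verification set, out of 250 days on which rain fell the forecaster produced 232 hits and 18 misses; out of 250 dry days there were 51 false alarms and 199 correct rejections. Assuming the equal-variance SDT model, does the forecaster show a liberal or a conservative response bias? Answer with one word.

liberal

z(H) = 1.461, z(FA) = -0.827
c = −½·(z(H) + z(FA)) = -0.317
c < 0 → liberal criterion (biased toward responding “yes”).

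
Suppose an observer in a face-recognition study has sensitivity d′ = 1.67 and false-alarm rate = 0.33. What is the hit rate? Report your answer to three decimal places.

hit rate = 0.891

z(false-alarm rate) = z(0.33) = -0.4399
z(H) = z(FA) + d' = -0.4399 + 1.67 = 1.2301
hit rate = Φ(1.2301) = 0.8907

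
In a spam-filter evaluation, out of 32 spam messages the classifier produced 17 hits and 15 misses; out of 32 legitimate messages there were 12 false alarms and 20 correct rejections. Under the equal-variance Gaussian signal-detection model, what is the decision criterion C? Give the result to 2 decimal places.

C = 0.12

H = 17/32 = 0.5312
FA = 12/32 = 0.3750
z(H) = z(0.5312) = 0.078
z(FA) = z(0.3750) = -0.319
c = −½·[z(H) + z(FA)] = −0.5 × (0.078 + (-0.319)) = 0.1205
c > 0: the classifier has a conservative response bias.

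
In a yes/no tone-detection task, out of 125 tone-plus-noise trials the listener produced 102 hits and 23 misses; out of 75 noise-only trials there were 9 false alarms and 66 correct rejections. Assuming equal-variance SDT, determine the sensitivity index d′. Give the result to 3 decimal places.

H = 102/125 = 0.8160
FA = 9/75 = 0.1200
z(H) = z(0.8160) = 0.9002
z(FA) = z(0.1200) = -1.1750
d' = z(H) − z(FA) = 0.9002 − (-1.1750) = 2.0752

d′ = 2.075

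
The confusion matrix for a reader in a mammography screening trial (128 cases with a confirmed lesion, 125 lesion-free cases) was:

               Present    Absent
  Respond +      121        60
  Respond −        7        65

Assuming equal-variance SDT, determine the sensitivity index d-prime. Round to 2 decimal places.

H = 121/128 = 0.9453
FA = 60/125 = 0.4800
Φ⁻¹(0.9453) = 1.601, Φ⁻¹(0.4800) = -0.050
d' = z(H) − z(FA) = 1.601 − (-0.050) = 1.651

d-prime = 1.65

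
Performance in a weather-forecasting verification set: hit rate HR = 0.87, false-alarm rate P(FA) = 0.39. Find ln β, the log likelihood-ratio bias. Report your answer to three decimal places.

z(H) = z(0.87) = 1.1264
z(FA) = z(0.39) = -0.2793
ln β = −½·[z(H)² − z(FA)²] = −0.5 × (1.2688 − 0.0780) = -0.5954

ln β = -0.595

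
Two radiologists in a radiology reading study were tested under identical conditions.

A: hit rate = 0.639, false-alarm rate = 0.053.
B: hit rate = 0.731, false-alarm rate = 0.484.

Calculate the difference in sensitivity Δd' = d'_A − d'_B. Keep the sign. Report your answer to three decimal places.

Δd' = 1.316

A: z(0.639) = 0.3558, z(0.053) = -1.6164, d' = 1.9722
B: z(0.731) = 0.6158, z(0.484) = -0.0401, d' = 0.6559
Δd' = d'_A − d'_B = 1.9722 − 0.6559 = 1.3163
A has the higher sensitivity.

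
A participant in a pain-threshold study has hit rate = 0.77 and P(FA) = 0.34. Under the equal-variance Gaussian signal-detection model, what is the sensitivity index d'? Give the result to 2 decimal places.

Φ⁻¹(H) = 0.7388
Φ⁻¹(FA) = -0.4125
d' = z(H) − z(FA) = 0.7388 − (-0.4125) = 1.1513

d' = 1.15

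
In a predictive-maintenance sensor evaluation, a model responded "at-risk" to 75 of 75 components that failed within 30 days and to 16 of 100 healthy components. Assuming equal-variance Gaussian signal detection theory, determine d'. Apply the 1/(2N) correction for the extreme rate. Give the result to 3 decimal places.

The hit rate is 75/75 = 1, so apply the 1/(2N) correction: H → 1 − 1/(2·75) = 0.99333.
z(H) = z(0.99333) = 2.4746
z(FA) = z(0.16000) = -0.9945
d' = 2.4746 − (-0.9945) = 3.4691

d' = 3.469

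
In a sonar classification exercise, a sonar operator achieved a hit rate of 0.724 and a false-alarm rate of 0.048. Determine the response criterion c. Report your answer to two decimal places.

z(H) = z(0.724) = 0.5948
z(FA) = z(0.048) = -1.6646
c = −½·[z(H) + z(FA)] = −0.5 × (0.5948 + (-1.6646)) = 0.5349

c = 0.53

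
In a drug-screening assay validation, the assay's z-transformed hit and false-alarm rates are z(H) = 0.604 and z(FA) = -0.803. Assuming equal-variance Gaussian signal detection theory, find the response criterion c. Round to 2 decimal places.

c = −½·[z(H) + z(FA)] = −½·(0.604 + (-0.803)) = 0.0995
c > 0: the assay has a conservative response bias.

c = 0.10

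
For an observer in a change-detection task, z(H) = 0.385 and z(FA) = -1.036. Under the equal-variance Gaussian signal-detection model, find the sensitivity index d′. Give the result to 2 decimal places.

d' = z(H) − z(FA) = 0.385 − (-1.036) = 1.421

d′ = 1.42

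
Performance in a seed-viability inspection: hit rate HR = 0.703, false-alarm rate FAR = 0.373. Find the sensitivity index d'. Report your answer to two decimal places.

z(H) = z(0.703) = 0.533
z(FA) = z(0.373) = -0.324
d' = z(H) − z(FA) = 0.533 − (-0.324) = 0.857

d' = 0.86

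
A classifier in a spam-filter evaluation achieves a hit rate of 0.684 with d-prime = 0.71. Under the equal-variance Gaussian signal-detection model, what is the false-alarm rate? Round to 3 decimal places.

z(hit rate) = z(0.684) = 0.4789
z(FA) = z(H) − d' = 0.4789 − 0.71 = -0.2311
false-alarm rate = Φ(-0.2311) = 0.4086

false-alarm rate = 0.409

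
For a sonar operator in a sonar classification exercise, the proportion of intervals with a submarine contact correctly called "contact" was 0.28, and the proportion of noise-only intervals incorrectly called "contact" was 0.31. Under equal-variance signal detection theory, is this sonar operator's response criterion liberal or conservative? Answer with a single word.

conservative

z(H) = -0.583, z(FA) = -0.496
c = −½·(z(H) + z(FA)) = 0.5395
c > 0 → conservative criterion (biased toward responding “no”).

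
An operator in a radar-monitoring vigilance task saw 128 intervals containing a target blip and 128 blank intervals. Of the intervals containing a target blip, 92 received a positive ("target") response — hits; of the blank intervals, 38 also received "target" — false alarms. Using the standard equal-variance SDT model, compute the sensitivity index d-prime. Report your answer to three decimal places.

H = 92/128 = 0.7188
FA = 38/128 = 0.2969
z(H) = 0.5793
z(FA) = -0.5333
d' = z(H) − z(FA) = 0.5793 − (-0.5333) = 1.1126

d-prime = 1.113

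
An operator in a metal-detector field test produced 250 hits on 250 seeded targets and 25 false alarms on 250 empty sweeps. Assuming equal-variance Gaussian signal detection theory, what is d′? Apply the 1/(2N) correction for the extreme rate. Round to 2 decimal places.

d′ = 4.16

The hit rate is 250/250 = 1, so apply the 1/(2N) correction: H → 1 − 1/(2·250) = 0.99800.
z(H) = z(0.99800) = 2.878
z(FA) = z(0.10000) = -1.282
d' = 2.878 − (-1.282) = 4.160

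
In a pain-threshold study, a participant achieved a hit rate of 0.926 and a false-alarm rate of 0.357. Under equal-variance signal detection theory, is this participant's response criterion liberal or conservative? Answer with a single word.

liberal

z(H) = 1.447, z(FA) = -0.366
c = −½·(z(H) + z(FA)) = -0.5405
c < 0 → liberal criterion (biased toward responding “yes”).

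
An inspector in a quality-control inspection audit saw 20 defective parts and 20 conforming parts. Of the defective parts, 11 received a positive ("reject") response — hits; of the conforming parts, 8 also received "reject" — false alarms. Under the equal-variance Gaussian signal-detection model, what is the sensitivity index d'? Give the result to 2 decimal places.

H = 11/20 = 0.5500
FA = 8/20 = 0.4000
Φ⁻¹(H) = Φ⁻¹(0.5500) = 0.126
Φ⁻¹(FA) = Φ⁻¹(0.4000) = -0.253
d' = z(H) − z(FA) = 0.126 − (-0.253) = 0.379

d' = 0.38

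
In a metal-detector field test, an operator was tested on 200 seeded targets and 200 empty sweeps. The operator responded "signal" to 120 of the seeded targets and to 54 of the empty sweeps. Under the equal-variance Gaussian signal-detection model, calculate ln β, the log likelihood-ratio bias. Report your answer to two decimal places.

ln β = 0.16

H = 120/200 = 0.6000
FA = 54/200 = 0.2700
z(0.6000) = 0.253, z(0.2700) = -0.613
ln β = −½·[z(H)² − z(FA)²] = −0.5 × (0.064 − 0.376) = 0.156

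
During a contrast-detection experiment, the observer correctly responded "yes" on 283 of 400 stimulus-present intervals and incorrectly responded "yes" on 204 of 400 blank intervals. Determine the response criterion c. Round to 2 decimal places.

c = -0.29

H = 283/400 = 0.7075
FA = 204/400 = 0.5100
z(H) = z(0.7075) = 0.5461
z(FA) = z(0.5100) = 0.0251
c = −½·[z(H) + z(FA)] = −0.5 × (0.5461 + 0.0251) = -0.2856
c < 0: the observer has a liberal response bias.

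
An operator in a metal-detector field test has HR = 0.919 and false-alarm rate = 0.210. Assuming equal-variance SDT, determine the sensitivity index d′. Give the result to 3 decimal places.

d′ = 2.205

Φ⁻¹(0.919) = 1.3984, Φ⁻¹(0.210) = -0.8064
d' = z(H) − z(FA) = 1.3984 − (-0.8064) = 2.2048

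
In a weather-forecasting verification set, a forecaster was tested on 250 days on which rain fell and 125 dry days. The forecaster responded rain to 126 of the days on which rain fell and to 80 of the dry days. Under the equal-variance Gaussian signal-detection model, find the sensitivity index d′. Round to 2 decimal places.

d′ = -0.35

H = 126/250 = 0.5040
FA = 80/125 = 0.6400
Φ⁻¹(H) = 0.0100
Φ⁻¹(FA) = 0.3585
d' = z(H) − z(FA) = 0.0100 − 0.3585 = -0.3485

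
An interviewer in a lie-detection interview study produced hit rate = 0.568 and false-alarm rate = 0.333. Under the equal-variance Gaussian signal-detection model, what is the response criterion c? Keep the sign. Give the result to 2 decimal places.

c = 0.13

z(H) = 0.171
z(FA) = -0.432
c = −½·[z(H) + z(FA)] = −0.5 × (0.171 + (-0.432)) = 0.1305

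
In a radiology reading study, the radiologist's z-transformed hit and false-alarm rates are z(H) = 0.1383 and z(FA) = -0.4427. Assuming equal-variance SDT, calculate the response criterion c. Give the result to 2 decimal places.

c = 0.15

c = −½·[z(H) + z(FA)] = −½·(0.1383 + (-0.4427)) = 0.1522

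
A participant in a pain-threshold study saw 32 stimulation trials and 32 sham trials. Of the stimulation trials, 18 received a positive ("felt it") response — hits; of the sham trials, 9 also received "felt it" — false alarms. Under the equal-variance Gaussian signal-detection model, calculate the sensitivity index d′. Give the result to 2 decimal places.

H = 18/32 = 0.5625
FA = 9/32 = 0.2812
Φ⁻¹(H) = 0.1573
Φ⁻¹(FA) = -0.5793
d' = z(H) − z(FA) = 0.1573 − (-0.5793) = 0.7366

d′ = 0.74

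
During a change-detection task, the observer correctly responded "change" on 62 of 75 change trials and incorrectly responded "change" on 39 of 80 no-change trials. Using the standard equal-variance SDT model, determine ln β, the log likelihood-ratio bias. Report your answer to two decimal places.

H = 62/75 = 0.8267
FA = 39/80 = 0.4875
z(H) = 0.941
z(FA) = -0.031
ln β = −½·[z(H)² − z(FA)²] = −0.5 × (0.885 − 0.001) = -0.442

ln β = -0.44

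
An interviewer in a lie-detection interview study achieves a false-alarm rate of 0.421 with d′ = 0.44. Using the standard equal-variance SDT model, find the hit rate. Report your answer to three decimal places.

hit rate = 0.595

z(false-alarm rate) = z(0.421) = -0.1993
z(H) = z(FA) + d' = -0.1993 + 0.44 = 0.2407
hit rate = Φ(0.2407) = 0.5951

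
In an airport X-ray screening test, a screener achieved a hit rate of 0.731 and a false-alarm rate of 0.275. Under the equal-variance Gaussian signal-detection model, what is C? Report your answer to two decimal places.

C = -0.01

z(0.731) = 0.6158, z(0.275) = -0.5978
c = −½·[z(H) + z(FA)] = −0.5 × (0.6158 + (-0.5978)) = -0.0090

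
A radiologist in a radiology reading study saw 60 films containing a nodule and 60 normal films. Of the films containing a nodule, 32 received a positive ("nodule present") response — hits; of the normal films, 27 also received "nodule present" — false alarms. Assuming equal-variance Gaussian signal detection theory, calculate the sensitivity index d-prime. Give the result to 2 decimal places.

H = 32/60 = 0.5333
FA = 27/60 = 0.4500
z(H) = 0.0836
z(FA) = -0.1257
d' = z(H) − z(FA) = 0.0836 − (-0.1257) = 0.2093

d-prime = 0.21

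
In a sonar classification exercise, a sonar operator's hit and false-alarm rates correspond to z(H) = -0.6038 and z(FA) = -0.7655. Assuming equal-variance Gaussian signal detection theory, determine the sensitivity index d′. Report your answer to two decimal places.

d' = z(H) − z(FA) = -0.6038 − (-0.7655) = 0.1617

d′ = 0.16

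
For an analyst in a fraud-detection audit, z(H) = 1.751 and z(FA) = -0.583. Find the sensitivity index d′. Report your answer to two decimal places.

d′ = 2.33

d' = z(H) − z(FA) = 1.751 − (-0.583) = 2.334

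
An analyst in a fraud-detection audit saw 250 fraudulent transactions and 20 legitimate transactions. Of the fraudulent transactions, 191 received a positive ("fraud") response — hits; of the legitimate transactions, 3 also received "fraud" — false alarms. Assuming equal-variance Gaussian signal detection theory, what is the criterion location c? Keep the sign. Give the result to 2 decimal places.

c = 0.16

H = 191/250 = 0.7640
FA = 3/20 = 0.1500
z(H) = z(0.7640) = 0.719
z(FA) = z(0.1500) = -1.036
c = −½·[z(H) + z(FA)] = −0.5 × (0.719 + (-1.036)) = 0.1585
c > 0: the analyst has a conservative response bias.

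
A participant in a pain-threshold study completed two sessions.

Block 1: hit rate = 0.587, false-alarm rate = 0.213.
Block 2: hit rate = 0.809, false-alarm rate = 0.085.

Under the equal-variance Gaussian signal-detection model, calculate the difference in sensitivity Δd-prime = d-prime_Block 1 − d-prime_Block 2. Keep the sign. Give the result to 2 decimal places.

Block 1: z(0.587) = 0.220, z(0.213) = -0.796, d' = 1.016
Block 2: z(0.809) = 0.874, z(0.085) = -1.372, d' = 2.246
Δd' = d'_Block 1 − d'_Block 2 = 1.016 − 2.246 = -1.230
Block 2 has the higher sensitivity.

Δd-prime = -1.23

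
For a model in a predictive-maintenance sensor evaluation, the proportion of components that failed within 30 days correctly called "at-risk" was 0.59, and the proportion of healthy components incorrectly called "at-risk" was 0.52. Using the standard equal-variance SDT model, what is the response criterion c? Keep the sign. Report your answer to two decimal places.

c = -0.14

Φ⁻¹(H) = 0.2275
Φ⁻¹(FA) = 0.0502
c = −½·[z(H) + z(FA)] = −0.5 × (0.2275 + 0.0502) = -0.13885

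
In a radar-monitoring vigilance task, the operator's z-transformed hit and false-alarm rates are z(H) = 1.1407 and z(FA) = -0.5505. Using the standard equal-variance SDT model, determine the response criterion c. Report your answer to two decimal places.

c = −½·[z(H) + z(FA)] = −½·(1.1407 + (-0.5505)) = -0.2951
c < 0: the operator has a liberal response bias.

c = -0.30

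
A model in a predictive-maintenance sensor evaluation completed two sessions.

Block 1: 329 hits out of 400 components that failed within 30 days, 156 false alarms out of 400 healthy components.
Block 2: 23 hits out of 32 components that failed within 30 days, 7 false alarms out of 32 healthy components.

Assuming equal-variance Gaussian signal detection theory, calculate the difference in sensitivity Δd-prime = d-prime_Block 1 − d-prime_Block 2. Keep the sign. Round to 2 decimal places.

Δd-prime = -0.15

Block 1: z(0.8225) = 0.925, z(0.3900) = -0.279, d' = 1.204
Block 2: z(0.7188) = 0.579, z(0.2188) = -0.776, d' = 1.355
Δd' = d'_Block 1 − d'_Block 2 = 1.204 − 1.355 = -0.151
Block 2 has the higher sensitivity.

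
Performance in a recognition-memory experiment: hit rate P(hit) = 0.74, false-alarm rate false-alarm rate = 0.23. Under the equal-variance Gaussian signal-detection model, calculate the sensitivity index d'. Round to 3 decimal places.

Φ⁻¹(H) = 0.6433
Φ⁻¹(FA) = -0.7388
d' = z(H) − z(FA) = 0.6433 − (-0.7388) = 1.3821

d' = 1.382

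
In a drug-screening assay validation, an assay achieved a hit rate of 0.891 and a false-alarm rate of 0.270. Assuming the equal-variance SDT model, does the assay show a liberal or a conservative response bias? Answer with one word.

liberal

z(H) = 1.232, z(FA) = -0.613
c = −½·(z(H) + z(FA)) = -0.3095
c < 0 → liberal criterion (biased toward responding “yes”).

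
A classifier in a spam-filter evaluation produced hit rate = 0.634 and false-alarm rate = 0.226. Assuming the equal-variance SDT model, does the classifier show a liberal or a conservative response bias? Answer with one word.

z(H) = 0.342, z(FA) = -0.752
c = −½·(z(H) + z(FA)) = 0.205
c > 0 → conservative criterion (biased toward responding “no”).

conservative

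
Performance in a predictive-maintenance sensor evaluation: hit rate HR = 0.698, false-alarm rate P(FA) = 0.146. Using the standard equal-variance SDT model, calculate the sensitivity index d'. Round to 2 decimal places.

d' = 1.57

z(0.698) = 0.519, z(0.146) = -1.054
d' = z(H) − z(FA) = 0.519 − (-1.054) = 1.573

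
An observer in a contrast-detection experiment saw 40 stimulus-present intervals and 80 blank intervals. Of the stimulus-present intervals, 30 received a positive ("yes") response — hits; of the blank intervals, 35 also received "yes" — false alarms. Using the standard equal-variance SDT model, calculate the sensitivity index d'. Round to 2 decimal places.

d' = 0.83

H = 30/40 = 0.7500
FA = 35/80 = 0.4375
z(H) = 0.6745
z(FA) = -0.1573
d' = z(H) − z(FA) = 0.6745 − (-0.1573) = 0.8318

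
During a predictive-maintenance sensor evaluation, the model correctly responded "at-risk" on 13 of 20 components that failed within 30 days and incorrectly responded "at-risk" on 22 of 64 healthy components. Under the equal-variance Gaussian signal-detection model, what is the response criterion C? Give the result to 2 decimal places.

C = 0.01

H = 13/20 = 0.6500
FA = 22/64 = 0.3438
z(H) = 0.385
z(FA) = -0.402
c = −½·[z(H) + z(FA)] = −0.5 × (0.385 + (-0.402)) = 0.0085
c > 0: the model has a conservative response bias.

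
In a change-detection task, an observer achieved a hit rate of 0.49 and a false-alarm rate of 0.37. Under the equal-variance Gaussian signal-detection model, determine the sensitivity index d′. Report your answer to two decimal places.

z(H) = z(0.49) = -0.025
z(FA) = z(0.37) = -0.332
d' = z(H) − z(FA) = -0.025 − (-0.332) = 0.307

d′ = 0.31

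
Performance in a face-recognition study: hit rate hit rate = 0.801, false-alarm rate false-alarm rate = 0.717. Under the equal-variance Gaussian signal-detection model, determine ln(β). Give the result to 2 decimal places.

ln β = -0.19

z(H) = z(0.801) = 0.845
z(FA) = z(0.717) = 0.574
ln β = −½·[z(H)² − z(FA)²] = −0.5 × (0.714 − 0.329) = -0.1925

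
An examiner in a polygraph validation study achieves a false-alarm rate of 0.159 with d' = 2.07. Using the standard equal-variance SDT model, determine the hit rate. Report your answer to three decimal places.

z(false-alarm rate) = z(0.159) = -0.9986
z(H) = z(FA) + d' = -0.9986 + 2.07 = 1.0714
hit rate = Φ(1.0714) = 0.8580

hit rate = 0.858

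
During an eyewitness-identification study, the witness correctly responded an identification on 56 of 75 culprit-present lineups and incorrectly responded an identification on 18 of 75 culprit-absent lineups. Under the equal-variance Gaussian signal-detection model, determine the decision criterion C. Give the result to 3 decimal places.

C = 0.021

H = 56/75 = 0.7467
FA = 18/75 = 0.2400
z(0.7467) = 0.6641, z(0.2400) = -0.7063
c = −½·[z(H) + z(FA)] = −0.5 × (0.6641 + (-0.7063)) = 0.0211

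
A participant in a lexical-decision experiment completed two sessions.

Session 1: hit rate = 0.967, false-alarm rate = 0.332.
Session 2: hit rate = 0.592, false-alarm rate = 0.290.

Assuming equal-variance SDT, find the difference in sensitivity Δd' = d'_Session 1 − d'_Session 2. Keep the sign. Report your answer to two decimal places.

Session 1: z(0.967) = 1.838, z(0.332) = -0.434, d' = 2.272
Session 2: z(0.592) = 0.233, z(0.290) = -0.553, d' = 0.786
Δd' = d'_Session 1 − d'_Session 2 = 2.272 − 0.786 = 1.486
Session 1 has the higher sensitivity.

Δd' = 1.49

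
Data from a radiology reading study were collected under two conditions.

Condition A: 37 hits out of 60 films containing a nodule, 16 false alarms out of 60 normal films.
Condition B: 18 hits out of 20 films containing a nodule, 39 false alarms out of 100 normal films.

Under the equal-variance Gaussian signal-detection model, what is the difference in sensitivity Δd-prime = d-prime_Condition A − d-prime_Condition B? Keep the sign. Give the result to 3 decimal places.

Δd-prime = -0.641

Condition A: z(0.6167) = 0.2968, z(0.2667) = -0.6228, d' = 0.9196
Condition B: z(0.9000) = 1.2816, z(0.3900) = -0.2793, d' = 1.5609
Δd' = d'_Condition A − d'_Condition B = 0.9196 − 1.5609 = -0.6413
Condition B has the higher sensitivity.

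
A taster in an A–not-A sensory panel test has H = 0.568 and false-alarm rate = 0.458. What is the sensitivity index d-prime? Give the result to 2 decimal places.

Φ⁻¹(H) = 0.171
Φ⁻¹(FA) = -0.105
d' = z(H) − z(FA) = 0.171 − (-0.105) = 0.276

d-prime = 0.28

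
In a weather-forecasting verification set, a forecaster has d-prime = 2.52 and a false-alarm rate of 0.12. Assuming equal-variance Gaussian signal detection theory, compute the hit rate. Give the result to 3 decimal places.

z(false-alarm rate) = z(0.12) = -1.1750
z(H) = z(FA) + d' = -1.1750 + 2.52 = 1.3450
hit rate = Φ(1.3450) = 0.9107

hit rate = 0.911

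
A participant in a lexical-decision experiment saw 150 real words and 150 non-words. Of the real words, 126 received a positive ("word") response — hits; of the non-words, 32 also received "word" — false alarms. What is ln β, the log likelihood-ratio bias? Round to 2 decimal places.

ln β = -0.18

H = 126/150 = 0.8400
FA = 32/150 = 0.2133
z(H) = z(0.8400) = 0.994
z(FA) = z(0.2133) = -0.795
ln β = −½·[z(H)² − z(FA)²] = −0.5 × (0.988 − 0.632) = -0.178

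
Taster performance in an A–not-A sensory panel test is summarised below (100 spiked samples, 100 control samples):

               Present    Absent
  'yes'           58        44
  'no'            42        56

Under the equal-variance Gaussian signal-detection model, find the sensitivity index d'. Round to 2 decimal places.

d' = 0.35

H = 58/100 = 0.5800
FA = 44/100 = 0.4400
z(H) = 0.2019
z(FA) = -0.1510
d' = z(H) − z(FA) = 0.2019 − (-0.1510) = 0.3529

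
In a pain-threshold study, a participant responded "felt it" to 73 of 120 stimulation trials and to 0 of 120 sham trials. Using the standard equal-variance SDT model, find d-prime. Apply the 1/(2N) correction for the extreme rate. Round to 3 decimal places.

The false-alarm rate is 0/120 = 0, so apply the 1/(2N) correction: FA → 1/(2·120) = 0.00417.
z(H) = z(0.60833) = 0.2750
z(FA) = z(0.00417) = -2.6380
d' = 0.2750 − (-2.6380) = 2.9130

d-prime = 2.913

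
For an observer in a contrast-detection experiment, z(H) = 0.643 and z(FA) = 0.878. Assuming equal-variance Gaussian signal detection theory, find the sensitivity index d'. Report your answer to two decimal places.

d' = -0.24

d' = z(H) − z(FA) = 0.643 − 0.878 = -0.235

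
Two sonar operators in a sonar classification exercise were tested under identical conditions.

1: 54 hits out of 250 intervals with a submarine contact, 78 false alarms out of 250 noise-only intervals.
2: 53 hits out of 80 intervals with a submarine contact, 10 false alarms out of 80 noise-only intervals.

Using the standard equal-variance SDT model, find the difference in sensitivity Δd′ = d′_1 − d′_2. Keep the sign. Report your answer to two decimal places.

1: z(0.2160) = -0.786, z(0.3120) = -0.490, d' = -0.296
2: z(0.6625) = 0.419, z(0.1250) = -1.150, d' = 1.569
Δd' = d'_1 − d'_2 = -0.296 − 1.569 = -1.865
2 has the higher sensitivity.

Δd′ = -1.87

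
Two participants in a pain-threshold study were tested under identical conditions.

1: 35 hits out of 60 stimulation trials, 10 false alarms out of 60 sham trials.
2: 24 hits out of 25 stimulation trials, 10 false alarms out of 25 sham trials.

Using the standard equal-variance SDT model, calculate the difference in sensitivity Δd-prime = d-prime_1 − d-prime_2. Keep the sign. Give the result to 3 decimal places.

Δd-prime = -0.826

1: z(0.5833) = 0.2103, z(0.1667) = -0.9673, d' = 1.1776
2: z(0.9600) = 1.7507, z(0.4000) = -0.2533, d' = 2.0040
Δd' = d'_1 − d'_2 = 1.1776 − 2.0040 = -0.8264
2 has the higher sensitivity.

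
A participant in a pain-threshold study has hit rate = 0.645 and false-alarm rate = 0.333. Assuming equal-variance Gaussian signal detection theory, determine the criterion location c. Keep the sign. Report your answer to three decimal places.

c = 0.030

z(H) = z(0.645) = 0.3719
z(FA) = z(0.333) = -0.4316
c = −½·[z(H) + z(FA)] = −0.5 × (0.3719 + (-0.4316)) = 0.02985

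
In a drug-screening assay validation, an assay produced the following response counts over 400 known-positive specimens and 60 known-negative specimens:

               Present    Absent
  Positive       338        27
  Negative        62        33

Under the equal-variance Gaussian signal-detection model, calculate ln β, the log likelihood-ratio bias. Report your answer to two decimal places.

ln β = -0.51

H = 338/400 = 0.8450
FA = 27/60 = 0.4500
z(H) = 1.015
z(FA) = -0.126
ln β = −½·[z(H)² − z(FA)²] = −0.5 × (1.030 − 0.016) = -0.507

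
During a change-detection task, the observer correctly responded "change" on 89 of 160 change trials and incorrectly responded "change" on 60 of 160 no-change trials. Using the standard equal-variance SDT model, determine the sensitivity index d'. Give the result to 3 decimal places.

d' = 0.460

H = 89/160 = 0.5563
FA = 60/160 = 0.3750
Φ⁻¹(H) = 0.1416
Φ⁻¹(FA) = -0.3186
d' = z(H) − z(FA) = 0.1416 − (-0.3186) = 0.4602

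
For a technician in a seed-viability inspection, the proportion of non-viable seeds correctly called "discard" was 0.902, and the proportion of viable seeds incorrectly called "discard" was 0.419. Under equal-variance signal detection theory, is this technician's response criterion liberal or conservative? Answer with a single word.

liberal

z(H) = 1.293, z(FA) = -0.204
c = −½·(z(H) + z(FA)) = -0.5445
c < 0 → liberal criterion (biased toward responding “yes”).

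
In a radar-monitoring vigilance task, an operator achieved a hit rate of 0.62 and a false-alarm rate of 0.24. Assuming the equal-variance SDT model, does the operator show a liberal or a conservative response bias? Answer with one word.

conservative

z(H) = 0.305, z(FA) = -0.706
c = −½·(z(H) + z(FA)) = 0.2005
c > 0 → conservative criterion (biased toward responding “no”).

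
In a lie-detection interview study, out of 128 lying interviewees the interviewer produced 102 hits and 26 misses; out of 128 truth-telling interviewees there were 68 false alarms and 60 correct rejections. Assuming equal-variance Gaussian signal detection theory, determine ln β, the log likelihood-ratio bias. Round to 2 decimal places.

H = 102/128 = 0.7969
FA = 68/128 = 0.5312
z(H) = z(0.7969) = 0.831
z(FA) = z(0.5312) = 0.078
ln β = −½·[z(H)² − z(FA)²] = −0.5 × (0.691 − 0.006) = -0.3425

ln β = -0.34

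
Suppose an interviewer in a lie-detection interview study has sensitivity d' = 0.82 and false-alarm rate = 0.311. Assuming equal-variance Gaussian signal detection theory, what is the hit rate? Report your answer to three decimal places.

hit rate = 0.628

z(false-alarm rate) = z(0.311) = -0.4930
z(H) = z(FA) + d' = -0.4930 + 0.82 = 0.3270
hit rate = Φ(0.3270) = 0.6282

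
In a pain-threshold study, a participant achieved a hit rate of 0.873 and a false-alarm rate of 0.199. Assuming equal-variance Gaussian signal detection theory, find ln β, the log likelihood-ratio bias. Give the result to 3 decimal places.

z(0.873) = 1.1407, z(0.199) = -0.8452
ln β = −½·[z(H)² − z(FA)²] = −0.5 × (1.3012 − 0.7144) = -0.2934

ln β = -0.293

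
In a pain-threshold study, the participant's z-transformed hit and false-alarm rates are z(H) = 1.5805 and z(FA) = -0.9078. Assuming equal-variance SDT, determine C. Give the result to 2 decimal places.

c = −½·[z(H) + z(FA)] = −½·(1.5805 + (-0.9078)) = -0.33635

C = -0.34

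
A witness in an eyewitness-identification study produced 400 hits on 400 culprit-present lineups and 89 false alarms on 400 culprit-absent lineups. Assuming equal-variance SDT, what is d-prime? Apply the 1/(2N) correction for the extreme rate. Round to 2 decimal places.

d-prime = 3.79

The hit rate is 400/400 = 1, so apply the 1/(2N) correction: H → 1 − 1/(2·400) = 0.99875.
z(H) = z(0.99875) = 3.023
z(FA) = z(0.22250) = -0.764
d' = 3.023 − (-0.764) = 3.787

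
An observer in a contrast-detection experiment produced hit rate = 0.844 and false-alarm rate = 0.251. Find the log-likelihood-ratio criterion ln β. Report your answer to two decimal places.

z(H) = 1.011
z(FA) = -0.671
ln β = −½·[z(H)² − z(FA)²] = −0.5 × (1.022 − 0.450) = -0.286

ln β = -0.29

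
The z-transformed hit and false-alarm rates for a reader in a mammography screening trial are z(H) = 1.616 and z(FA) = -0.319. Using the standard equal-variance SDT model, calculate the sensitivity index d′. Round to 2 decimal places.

d' = z(H) − z(FA) = 1.616 − (-0.319) = 1.935

d′ = 1.94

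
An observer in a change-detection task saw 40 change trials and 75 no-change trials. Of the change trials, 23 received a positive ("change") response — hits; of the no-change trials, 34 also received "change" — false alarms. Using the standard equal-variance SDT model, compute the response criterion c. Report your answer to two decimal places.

H = 23/40 = 0.5750
FA = 34/75 = 0.4533
Φ⁻¹(0.5750) = 0.189, Φ⁻¹(0.4533) = -0.117
c = −½·[z(H) + z(FA)] = −0.5 × (0.189 + (-0.117)) = -0.036

c = -0.04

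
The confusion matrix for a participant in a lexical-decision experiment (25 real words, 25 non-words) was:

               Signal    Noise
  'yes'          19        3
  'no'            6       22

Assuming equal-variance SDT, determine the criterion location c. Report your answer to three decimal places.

c = 0.234

H = 19/25 = 0.7600
FA = 3/25 = 0.1200
z(H) = z(0.7600) = 0.7063
z(FA) = z(0.1200) = -1.1750
c = −½·[z(H) + z(FA)] = −0.5 × (0.7063 + (-1.1750)) = 0.23435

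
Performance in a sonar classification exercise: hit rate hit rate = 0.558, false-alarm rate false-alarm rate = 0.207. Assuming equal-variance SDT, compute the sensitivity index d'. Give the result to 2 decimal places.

Φ⁻¹(0.558) = 0.1459, Φ⁻¹(0.207) = -0.8169
d' = z(H) − z(FA) = 0.1459 − (-0.8169) = 0.9628

d' = 0.96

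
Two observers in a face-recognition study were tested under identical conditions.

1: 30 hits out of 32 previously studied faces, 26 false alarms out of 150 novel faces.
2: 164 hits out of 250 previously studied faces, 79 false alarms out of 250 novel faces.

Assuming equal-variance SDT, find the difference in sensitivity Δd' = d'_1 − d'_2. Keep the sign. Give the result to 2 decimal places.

Δd' = 1.59

1: z(0.9375) = 1.534, z(0.1733) = -0.941, d' = 2.475
2: z(0.6560) = 0.402, z(0.3160) = -0.479, d' = 0.881
Δd' = d'_1 − d'_2 = 2.475 − 0.881 = 1.594
1 has the higher sensitivity.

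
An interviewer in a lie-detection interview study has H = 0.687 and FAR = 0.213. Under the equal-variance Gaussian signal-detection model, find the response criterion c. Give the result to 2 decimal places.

z(H) = z(0.687) = 0.4874
z(FA) = z(0.213) = -0.7961
c = −½·[z(H) + z(FA)] = −0.5 × (0.4874 + (-0.7961)) = 0.15435

c = 0.15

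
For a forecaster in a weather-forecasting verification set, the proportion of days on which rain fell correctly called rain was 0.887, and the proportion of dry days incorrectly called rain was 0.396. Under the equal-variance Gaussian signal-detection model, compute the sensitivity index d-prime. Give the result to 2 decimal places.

Φ⁻¹(0.887) = 1.2107, Φ⁻¹(0.396) = -0.2637
d' = z(H) − z(FA) = 1.2107 − (-0.2637) = 1.4744

d-prime = 1.47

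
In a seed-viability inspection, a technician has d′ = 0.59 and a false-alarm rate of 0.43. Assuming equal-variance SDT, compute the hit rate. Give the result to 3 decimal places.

z(false-alarm rate) = z(0.43) = -0.1764
z(H) = z(FA) + d' = -0.1764 + 0.59 = 0.4136
hit rate = Φ(0.4136) = 0.6604

hit rate = 0.660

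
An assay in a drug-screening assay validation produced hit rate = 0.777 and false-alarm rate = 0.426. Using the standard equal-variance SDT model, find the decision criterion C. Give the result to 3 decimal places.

C = -0.288

z(H) = z(0.777) = 0.7621
z(FA) = z(0.426) = -0.1866
c = −½·[z(H) + z(FA)] = −0.5 × (0.7621 + (-0.1866)) = -0.28775
c < 0: the assay has a liberal response bias.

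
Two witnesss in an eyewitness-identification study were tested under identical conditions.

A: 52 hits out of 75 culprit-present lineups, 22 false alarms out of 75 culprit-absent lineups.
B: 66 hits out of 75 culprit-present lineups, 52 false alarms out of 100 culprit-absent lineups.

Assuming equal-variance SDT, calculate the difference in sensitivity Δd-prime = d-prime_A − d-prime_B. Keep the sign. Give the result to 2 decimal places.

Δd-prime = -0.08

A: z(0.6933) = 0.505, z(0.2933) = -0.544, d' = 1.049
B: z(0.8800) = 1.175, z(0.5200) = 0.050, d' = 1.125
Δd' = d'_A − d'_B = 1.049 − 1.125 = -0.076
B has the higher sensitivity.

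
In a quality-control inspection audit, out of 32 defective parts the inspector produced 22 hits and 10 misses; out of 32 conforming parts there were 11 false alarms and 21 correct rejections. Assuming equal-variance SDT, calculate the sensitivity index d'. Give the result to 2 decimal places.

d' = 0.89

H = 22/32 = 0.6875
FA = 11/32 = 0.3438
z(0.6875) = 0.489, z(0.3438) = -0.402
d' = z(H) − z(FA) = 0.489 − (-0.402) = 0.891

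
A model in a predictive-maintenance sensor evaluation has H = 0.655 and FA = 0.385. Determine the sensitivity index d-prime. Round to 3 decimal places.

z(H) = 0.3989
z(FA) = -0.2924
d' = z(H) − z(FA) = 0.3989 − (-0.2924) = 0.6913

d-prime = 0.691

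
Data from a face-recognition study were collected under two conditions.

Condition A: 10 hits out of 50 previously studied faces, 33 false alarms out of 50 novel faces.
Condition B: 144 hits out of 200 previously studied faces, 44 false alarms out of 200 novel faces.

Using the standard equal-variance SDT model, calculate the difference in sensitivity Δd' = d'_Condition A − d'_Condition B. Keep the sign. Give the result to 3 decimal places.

Condition A: z(0.2000) = -0.8416, z(0.6600) = 0.4125, d' = -1.2541
Condition B: z(0.7200) = 0.5828, z(0.2200) = -0.7722, d' = 1.3550
Δd' = d'_Condition A − d'_Condition B = -1.2541 − 1.3550 = -2.6091
Condition B has the higher sensitivity.

Δd' = -2.609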